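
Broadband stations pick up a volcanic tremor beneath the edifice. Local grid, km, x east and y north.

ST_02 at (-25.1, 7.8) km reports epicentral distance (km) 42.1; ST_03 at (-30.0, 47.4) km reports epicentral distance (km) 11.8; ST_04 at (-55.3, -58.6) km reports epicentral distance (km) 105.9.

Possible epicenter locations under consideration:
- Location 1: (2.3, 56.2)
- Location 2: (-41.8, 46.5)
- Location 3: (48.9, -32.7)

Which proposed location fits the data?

For each candidate, compare |candidate − station| to the reported distance:
Location 1: residuals ST_02 13.5, ST_03 21.7, ST_04 22.5 → max 22.5 km
Location 2: residuals ST_02 0.0, ST_03 0.0, ST_04 0.1 → max 0.1 km
Location 3: residuals ST_02 42.3, ST_03 100.6, ST_04 1.5 → max 100.6 km
Only Location 2 has all residuals ≈ 0.

Location 2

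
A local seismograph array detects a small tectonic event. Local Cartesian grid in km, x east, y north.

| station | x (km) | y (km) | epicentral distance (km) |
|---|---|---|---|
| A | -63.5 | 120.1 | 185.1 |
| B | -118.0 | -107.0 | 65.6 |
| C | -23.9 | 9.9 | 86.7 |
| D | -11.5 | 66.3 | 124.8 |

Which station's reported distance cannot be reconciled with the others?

D

Solve using three stations at a time. Using A, B, C (subtract circle equations pairwise → linear system) gives (x, y) ≈ (-67.6, -65.0).
Distances from that point to each station vs reported:
  A: calculated 185.1 vs reported 185.1 → residual 0.0 km
  B: calculated 65.6 vs reported 65.6 → residual 0.0 km
  C: calculated 86.7 vs reported 86.7 → residual 0.0 km
  D: calculated 142.8 vs reported 124.8 → residual 18.0 km
A, B, C are mutually consistent (residuals ≈ 0); D is off by 18.0 km.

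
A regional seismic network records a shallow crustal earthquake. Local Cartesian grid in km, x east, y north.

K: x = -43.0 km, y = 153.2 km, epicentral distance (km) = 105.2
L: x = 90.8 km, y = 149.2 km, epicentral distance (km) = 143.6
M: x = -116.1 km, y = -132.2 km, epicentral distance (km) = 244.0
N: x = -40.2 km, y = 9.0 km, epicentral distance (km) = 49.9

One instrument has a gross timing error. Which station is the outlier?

Solve using three stations at a time. Using K, L, N (subtract circle equations pairwise → linear system) gives (x, y) ≈ (-14.8, 51.9).
Distances from that point to each station vs reported:
  K: calculated 105.2 vs reported 105.2 → residual 0.0 km
  L: calculated 143.6 vs reported 143.6 → residual 0.0 km
  M: calculated 210.1 vs reported 244.0 → residual 33.9 km
  N: calculated 49.9 vs reported 49.9 → residual 0.0 km
K, L, N are mutually consistent (residuals ≈ 0); M is off by 33.9 km.

M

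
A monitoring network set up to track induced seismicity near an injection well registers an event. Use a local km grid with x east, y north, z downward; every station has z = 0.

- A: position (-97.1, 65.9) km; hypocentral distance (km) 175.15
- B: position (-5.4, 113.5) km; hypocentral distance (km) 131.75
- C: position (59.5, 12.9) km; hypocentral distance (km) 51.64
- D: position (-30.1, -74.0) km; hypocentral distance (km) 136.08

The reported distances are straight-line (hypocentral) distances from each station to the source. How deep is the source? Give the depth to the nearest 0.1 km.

z ≈ 51.6 km

Each station gives a sphere (x−x_i)² + (y−y_i)² + z² = d_i² (stations at z=0).
Subtracting the A sphere from B and C: z² cancels, leaving linear equations in x and y:
183.4 x + 95.2 y = 12459.65
313.2 x − 106.0 y = 17946.27
Solving: x ≈ 61.498, y ≈ 12.405 km (keep extra digits for the depth step; rounded: 61.5, 12.4).
Then from the A sphere: z² = 175.15² − (x + 97.1)² − (y − 65.9)² with x = 61.498, y = 12.405, so z ≈ 51.599 ≈ 51.6 km.
Check against D (with the unrounded solution): distance 136.08 ≈ 136.08 km. ✓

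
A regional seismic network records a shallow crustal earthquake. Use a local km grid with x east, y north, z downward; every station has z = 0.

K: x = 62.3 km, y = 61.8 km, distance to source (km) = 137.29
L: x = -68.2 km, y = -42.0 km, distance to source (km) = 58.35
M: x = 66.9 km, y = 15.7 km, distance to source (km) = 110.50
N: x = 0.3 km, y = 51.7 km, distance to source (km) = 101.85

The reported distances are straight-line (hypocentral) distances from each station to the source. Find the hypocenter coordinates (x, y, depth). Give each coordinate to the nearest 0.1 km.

Each station gives a sphere (x−x_i)² + (y−y_i)² + z² = d_i² (stations at z=0).
Subtracting the K sphere from L and M: z² cancels, leaving linear equations in x and y:
-261.0 x − 207.6 y = 14158.53
9.2 x − 92.2 y = 3659.86
Solving: x ≈ -21.007, y ≈ -41.791 km (keep extra digits for the depth step; rounded: -21.0, -41.8).
Then from the K sphere: z² = 137.29² − (x − 62.3)² − (y − 61.8)² with x = -21.007, y = -41.791, so z ≈ 34.313 ≈ 34.3 km.

(-21.0, -41.8, 34.3)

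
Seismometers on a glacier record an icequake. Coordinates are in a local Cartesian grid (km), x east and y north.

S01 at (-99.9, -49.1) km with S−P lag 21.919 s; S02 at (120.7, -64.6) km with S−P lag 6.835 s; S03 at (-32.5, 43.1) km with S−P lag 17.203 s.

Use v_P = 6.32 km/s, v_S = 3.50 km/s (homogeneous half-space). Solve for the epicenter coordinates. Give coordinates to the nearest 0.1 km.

71.9 km east, -42.4 km north

Distance from S−P lag: d = Δt · v_P v_S / (v_P − v_S) = Δt · (6.32·3.50)/(6.32−3.50) ≈ 7.8440·Δt.
So d_S01 = 171.93, d_S02 = 53.61, d_S03 = 134.94 km.
Circle about each station: (x + 99.9)² + (y + 49.1)² = 171.93²; (x − 120.7)² + (y + 64.6)² = 53.61²; (x + 32.5)² + (y − 43.1)² = 134.94².
Subtracting the S01 equation from the S02 and S03 equations removes the quadratic terms:
441.2 x − 31.0 y = 33036.72
134.8 x + 184.4 y = 1874.16
Solving the 2×2 system: x ≈ 71.9, y ≈ -42.4 km.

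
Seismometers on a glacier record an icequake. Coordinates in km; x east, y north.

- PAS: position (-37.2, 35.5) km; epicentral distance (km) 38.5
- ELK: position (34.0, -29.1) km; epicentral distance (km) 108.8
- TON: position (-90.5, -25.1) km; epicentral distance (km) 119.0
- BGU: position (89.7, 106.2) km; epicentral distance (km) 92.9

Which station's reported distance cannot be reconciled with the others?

BGU

Solve using three stations at a time. Using PAS, ELK, TON (subtract circle equations pairwise → linear system) gives (x, y) ≈ (-15.9, 67.6).
Distances from that point to each station vs reported:
  PAS: calculated 38.5 vs reported 38.5 → residual 0.0 km
  ELK: calculated 108.8 vs reported 108.8 → residual 0.0 km
  TON: calculated 119.0 vs reported 119.0 → residual 0.0 km
  BGU: calculated 112.4 vs reported 92.9 → residual 19.5 km
PAS, ELK, TON are mutually consistent (residuals ≈ 0); BGU is off by 19.5 km.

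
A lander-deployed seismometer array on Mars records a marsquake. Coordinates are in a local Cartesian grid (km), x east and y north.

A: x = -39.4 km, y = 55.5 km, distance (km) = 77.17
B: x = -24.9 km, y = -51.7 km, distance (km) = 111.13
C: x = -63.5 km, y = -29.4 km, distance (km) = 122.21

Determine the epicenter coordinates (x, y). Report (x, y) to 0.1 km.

(36.4, 41.0)

Circle about each station: (x + 39.4)² + (y − 55.5)² = 77.17²; (x + 24.9)² + (y + 51.7)² = 111.13²; (x + 63.5)² + (y + 29.4)² = 122.21².
Subtracting pairs of circle equations eliminates x²+y² and gives linear equations (the radical axes):
29.0 x − 214.4 y = -7734.38
-48.2 x − 169.8 y = -8716.08
Solving the 2×2 system: x ≈ 36.4, y ≈ 41.0 km.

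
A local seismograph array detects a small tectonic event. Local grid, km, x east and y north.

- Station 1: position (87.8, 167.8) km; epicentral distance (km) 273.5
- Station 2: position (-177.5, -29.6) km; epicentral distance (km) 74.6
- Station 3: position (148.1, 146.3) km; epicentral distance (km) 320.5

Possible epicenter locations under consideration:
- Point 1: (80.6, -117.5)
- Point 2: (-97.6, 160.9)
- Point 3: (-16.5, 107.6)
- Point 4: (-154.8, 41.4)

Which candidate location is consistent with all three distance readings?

Point 4

For each candidate, compare |candidate − station| to the reported distance:
Point 1: residuals Station 1 11.9, Station 2 198.1, Station 3 48.2 → max 198.1 km
Point 2: residuals Station 1 88.0, Station 2 132.0, Station 3 74.4 → max 132.0 km
Point 3: residuals Station 1 153.1, Station 2 136.9, Station 3 151.4 → max 153.1 km
Point 4: residuals Station 1 0.1, Station 2 0.1, Station 3 0.1 → max 0.1 km
Only Point 4 has all residuals ≈ 0.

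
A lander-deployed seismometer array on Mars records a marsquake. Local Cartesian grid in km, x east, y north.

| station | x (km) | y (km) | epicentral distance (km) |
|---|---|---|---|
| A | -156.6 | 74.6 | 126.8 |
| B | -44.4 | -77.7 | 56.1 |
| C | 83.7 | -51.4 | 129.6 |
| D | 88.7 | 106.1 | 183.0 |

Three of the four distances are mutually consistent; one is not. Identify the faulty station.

A

Solve using three stations at a time. Using B, C, D (subtract circle equations pairwise → linear system) gives (x, y) ≈ (-42.5, -21.6).
Distances from that point to each station vs reported:
  A: calculated 149.3 vs reported 126.8 → residual 22.5 km
  B: calculated 56.2 vs reported 56.1 → residual 0.1 km
  C: calculated 129.6 vs reported 129.6 → residual 0.0 km
  D: calculated 183.0 vs reported 183.0 → residual 0.0 km
B, C, D are mutually consistent (residuals ≈ 0); A is off by 22.5 km.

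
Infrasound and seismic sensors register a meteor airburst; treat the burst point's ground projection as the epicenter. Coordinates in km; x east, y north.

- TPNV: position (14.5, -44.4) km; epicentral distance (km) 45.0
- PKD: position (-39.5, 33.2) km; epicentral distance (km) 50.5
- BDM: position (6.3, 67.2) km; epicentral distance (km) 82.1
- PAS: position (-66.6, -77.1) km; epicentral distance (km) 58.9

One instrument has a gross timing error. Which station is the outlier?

Solve using three stations at a time. Using TPNV, PKD, BDM (subtract circle equations pairwise → linear system) gives (x, y) ≈ (-16.4, -11.7).
Distances from that point to each station vs reported:
  TPNV: calculated 45.0 vs reported 45.0 → residual 0.0 km
  PKD: calculated 50.5 vs reported 50.5 → residual 0.0 km
  BDM: calculated 82.1 vs reported 82.1 → residual 0.0 km
  PAS: calculated 82.5 vs reported 58.9 → residual 23.6 km
TPNV, PKD, BDM are mutually consistent (residuals ≈ 0); PAS is off by 23.6 km.

PAS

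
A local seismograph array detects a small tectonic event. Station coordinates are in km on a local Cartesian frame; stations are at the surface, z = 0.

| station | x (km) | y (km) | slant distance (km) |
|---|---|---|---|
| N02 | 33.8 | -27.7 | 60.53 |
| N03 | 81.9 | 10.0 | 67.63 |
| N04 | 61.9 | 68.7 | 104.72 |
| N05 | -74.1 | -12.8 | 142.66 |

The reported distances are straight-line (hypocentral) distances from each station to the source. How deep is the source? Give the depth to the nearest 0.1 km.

Each station gives a sphere (x−x_i)² + (y−y_i)² + z² = d_i² (stations at z=0).
Subtracting the N02 sphere from N03 and N04: z² cancels, leaving linear equations in x and y:
96.2 x + 75.4 y = 3987.94
56.2 x + 192.8 y = -660.83
Solving: x ≈ 57.212, y ≈ -20.105 km (keep extra digits for the depth step; rounded: 57.2, -20.1).
Then from the N02 sphere: z² = 60.53² − (x − 33.8)² − (y + 27.7)² with x = 57.212, y = -20.105, so z ≈ 55.300 ≈ 55.3 km.

55.3 km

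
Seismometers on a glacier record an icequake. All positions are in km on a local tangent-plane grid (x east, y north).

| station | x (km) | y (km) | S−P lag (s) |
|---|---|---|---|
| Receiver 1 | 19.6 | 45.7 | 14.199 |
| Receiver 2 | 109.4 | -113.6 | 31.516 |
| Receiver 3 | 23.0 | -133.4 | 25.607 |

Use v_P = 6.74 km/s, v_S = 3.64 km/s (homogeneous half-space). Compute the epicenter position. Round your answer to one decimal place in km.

x ≈ -92.1 km, y ≈ 33.4 km

Distance from S−P lag: d = Δt · v_P v_S / (v_P − v_S) = Δt · (6.74·3.64)/(6.74−3.64) ≈ 7.9141·Δt.
So d_Receiver 1 = 112.37, d_Receiver 2 = 249.42, d_Receiver 3 = 202.66 km.
Circle about each station: (x − 19.6)² + (y − 45.7)² = 112.37²; (x − 109.4)² + (y + 113.6)² = 249.42²; (x − 23.0)² + (y + 133.4)² = 202.66².
Subtracting the Receiver 1 equation from the Receiver 2 and Receiver 3 equations removes the quadratic terms:
179.6 x − 318.6 y = -27182.65
6.8 x − 358.2 y = -12592.15
Solving the 2×2 system: x ≈ -92.1, y ≈ 33.4 km.
Check against Receiver 1 (with the unrounded x, y): √((x − 19.6)²+(y − 45.7)²) = 112.37 ≈ 112.37 km. ✓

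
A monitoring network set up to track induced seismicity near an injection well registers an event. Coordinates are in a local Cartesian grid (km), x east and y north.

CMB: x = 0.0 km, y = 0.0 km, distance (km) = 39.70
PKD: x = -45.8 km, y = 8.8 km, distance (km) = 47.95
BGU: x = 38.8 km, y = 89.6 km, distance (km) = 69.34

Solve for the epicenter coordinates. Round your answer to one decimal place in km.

(-8.4, 38.8)

Circle about each station: x² + y² = 39.70²; (x + 45.8)² + (y − 8.8)² = 47.95²; (x − 38.8)² + (y − 89.6)² = 69.34².
Subtracting the CMB equation from the PKD and BGU equations removes the quadratic terms:
-91.6 x + 17.6 y = 1451.97
77.6 x + 179.2 y = 6301.65
Solving the 2×2 system: x ≈ -8.4, y ≈ 38.8 km.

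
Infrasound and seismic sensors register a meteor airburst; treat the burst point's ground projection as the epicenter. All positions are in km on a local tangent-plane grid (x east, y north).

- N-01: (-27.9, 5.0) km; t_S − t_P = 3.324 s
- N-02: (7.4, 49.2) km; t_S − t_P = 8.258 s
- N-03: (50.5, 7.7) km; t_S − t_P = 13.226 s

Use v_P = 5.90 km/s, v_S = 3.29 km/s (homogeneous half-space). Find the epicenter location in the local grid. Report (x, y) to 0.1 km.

Distance from S−P lag: d = Δt · v_P v_S / (v_P − v_S) = Δt · (5.90·3.29)/(5.90−3.29) ≈ 7.4372·Δt.
So d_N-01 = 24.72, d_N-02 = 61.42, d_N-03 = 98.36 km.
Circle about each station: (x + 27.9)² + (y − 5.0)² = 24.72²; (x − 7.4)² + (y − 49.2)² = 61.42²; (x − 50.5)² + (y − 7.7)² = 98.36².
Subtracting the N-01 equation from the N-02 and N-03 equations removes the quadratic terms:
70.6 x + 88.4 y = -1489.35
156.8 x + 5.4 y = -7257.48
Solving the 2×2 system: x ≈ -47.0, y ≈ 20.7 km.

-47.0 km east, 20.7 km north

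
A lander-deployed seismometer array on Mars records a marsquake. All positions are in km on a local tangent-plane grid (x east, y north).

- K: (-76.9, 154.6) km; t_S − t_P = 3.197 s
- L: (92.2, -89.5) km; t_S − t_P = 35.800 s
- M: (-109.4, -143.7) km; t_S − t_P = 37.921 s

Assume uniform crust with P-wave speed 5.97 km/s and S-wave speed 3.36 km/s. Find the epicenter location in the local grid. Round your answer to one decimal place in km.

(-55.4, 142.7)

Distance from S−P lag: d = Δt · v_P v_S / (v_P − v_S) = Δt · (5.97·3.36)/(5.97−3.36) ≈ 7.6855·Δt.
So d_K = 24.57, d_L = 275.14, d_M = 291.44 km.
Circle about each station: (x + 76.9)² + (y − 154.6)² = 24.57²; (x − 92.2)² + (y + 89.5)² = 275.14²; (x + 109.4)² + (y + 143.7)² = 291.44².
Subtracting the K equation from the L and M equations removes the quadratic terms:
338.2 x − 488.2 y = -88402.01
-65.0 x − 596.6 y = -81530.31
Solving the 2×2 system: x ≈ -55.4, y ≈ 142.7 km.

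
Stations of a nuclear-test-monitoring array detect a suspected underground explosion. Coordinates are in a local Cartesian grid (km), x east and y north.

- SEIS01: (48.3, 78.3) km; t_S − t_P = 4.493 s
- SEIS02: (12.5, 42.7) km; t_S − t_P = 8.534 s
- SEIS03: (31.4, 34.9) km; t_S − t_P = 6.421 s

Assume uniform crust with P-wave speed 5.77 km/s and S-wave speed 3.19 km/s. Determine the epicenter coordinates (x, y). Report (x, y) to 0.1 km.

(71.8, 56.5)

Distance from S−P lag: d = Δt · v_P v_S / (v_P − v_S) = Δt · (5.77·3.19)/(5.77−3.19) ≈ 7.1342·Δt.
So d_SEIS01 = 32.05, d_SEIS02 = 60.88, d_SEIS03 = 45.81 km.
Circle about each station: (x − 48.3)² + (y − 78.3)² = 32.05²; (x − 12.5)² + (y − 42.7)² = 60.88²; (x − 31.4)² + (y − 34.9)² = 45.81².
Subtracting the SEIS01 equation from the SEIS02 and SEIS03 equations removes the quadratic terms:
-71.6 x − 71.2 y = -9163.41
-33.8 x − 86.8 y = -7331.16
Solving the 2×2 system: x ≈ 71.8, y ≈ 56.5 km.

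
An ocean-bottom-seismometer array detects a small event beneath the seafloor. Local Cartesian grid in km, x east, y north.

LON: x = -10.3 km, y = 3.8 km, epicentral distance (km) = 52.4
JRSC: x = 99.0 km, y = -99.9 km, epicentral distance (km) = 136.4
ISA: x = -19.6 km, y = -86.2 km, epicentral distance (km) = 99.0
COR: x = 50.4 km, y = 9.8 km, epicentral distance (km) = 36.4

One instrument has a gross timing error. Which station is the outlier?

LON

Solve using three stations at a time. Using JRSC, ISA, COR (subtract circle equations pairwise → linear system) gives (x, y) ≈ (14.1, 6.9).
Distances from that point to each station vs reported:
  LON: calculated 24.6 vs reported 52.4 → residual 27.8 km
  JRSC: calculated 136.4 vs reported 136.4 → residual 0.0 km
  ISA: calculated 99.0 vs reported 99.0 → residual 0.0 km
  COR: calculated 36.4 vs reported 36.4 → residual 0.0 km
JRSC, ISA, COR are mutually consistent (residuals ≈ 0); LON is off by 27.8 km.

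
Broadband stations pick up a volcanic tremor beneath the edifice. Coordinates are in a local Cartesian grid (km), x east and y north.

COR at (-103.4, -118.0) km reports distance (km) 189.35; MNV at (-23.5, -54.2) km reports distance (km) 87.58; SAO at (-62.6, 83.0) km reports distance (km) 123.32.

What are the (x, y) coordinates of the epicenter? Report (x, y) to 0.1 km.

x ≈ 36.5 km, y ≈ 9.6 km

Circle about each station: (x + 103.4)² + (y + 118.0)² = 189.35²; (x + 23.5)² + (y + 54.2)² = 87.58²; (x + 62.6)² + (y − 83.0)² = 123.32².
Subtracting pairs of circle equations eliminates x²+y² and gives linear equations (the radical axes):
159.8 x + 127.6 y = 7057.50
81.6 x + 402.0 y = 6837.80
Solving the 2×2 system: x ≈ 36.5, y ≈ 9.6 km.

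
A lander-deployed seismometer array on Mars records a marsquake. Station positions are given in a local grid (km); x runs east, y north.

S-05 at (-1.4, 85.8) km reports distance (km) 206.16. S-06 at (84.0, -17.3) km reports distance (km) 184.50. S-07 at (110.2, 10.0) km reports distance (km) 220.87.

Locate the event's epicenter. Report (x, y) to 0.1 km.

Circle about each station: (x + 1.4)² + (y − 85.8)² = 206.16²; (x − 84.0)² + (y + 17.3)² = 184.50²; (x − 110.2)² + (y − 10.0)² = 220.87².
Subtracting the S-05 equation from the S-06 and S-07 equations removes the quadratic terms:
170.8 x − 206.2 y = 8453.39
223.2 x − 151.6 y = -1401.17
Solving the 2×2 system: x ≈ -78.0, y ≈ -105.6 km.

(-78.0, -105.6)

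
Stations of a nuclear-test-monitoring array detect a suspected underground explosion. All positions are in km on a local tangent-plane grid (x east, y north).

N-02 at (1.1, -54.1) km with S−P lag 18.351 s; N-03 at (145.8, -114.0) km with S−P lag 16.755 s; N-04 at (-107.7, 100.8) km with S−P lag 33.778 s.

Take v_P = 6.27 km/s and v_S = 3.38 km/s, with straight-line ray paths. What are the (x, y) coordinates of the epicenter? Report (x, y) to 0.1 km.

Distance from S−P lag: d = Δt · v_P v_S / (v_P − v_S) = Δt · (6.27·3.38)/(6.27−3.38) ≈ 7.3331·Δt.
So d_N-02 = 134.57, d_N-03 = 122.87, d_N-04 = 247.70 km.
Circle about each station: (x − 1.1)² + (y + 54.1)² = 134.57²; (x − 145.8)² + (y + 114.0)² = 122.87²; (x + 107.7)² + (y − 100.8)² = 247.70².
Subtracting pairs of circle equations eliminates x²+y² and gives linear equations (the radical axes):
289.4 x − 119.8 y = 34337.67
-217.6 x + 309.8 y = -24414.30
Solving the 2×2 system: x ≈ 121.3, y ≈ 6.4 km.
Check against N-02 (with the unrounded x, y): √((x − 1.1)²+(y + 54.1)²) = 134.56 ≈ 134.57 km. ✓

121.3 km east, 6.4 km north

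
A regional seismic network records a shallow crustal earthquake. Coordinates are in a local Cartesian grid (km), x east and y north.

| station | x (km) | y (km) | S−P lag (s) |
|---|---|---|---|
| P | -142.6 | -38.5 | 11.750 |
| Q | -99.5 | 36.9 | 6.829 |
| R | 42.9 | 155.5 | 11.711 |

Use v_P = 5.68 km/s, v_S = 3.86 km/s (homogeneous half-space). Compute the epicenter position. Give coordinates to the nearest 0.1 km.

x ≈ -17.7 km, y ≈ 28.1 km

Distance from S−P lag: d = Δt · v_P v_S / (v_P − v_S) = Δt · (5.68·3.86)/(5.68−3.86) ≈ 12.0466·Δt.
So d_P = 141.55, d_Q = 82.27, d_R = 141.08 km.
Circle about each station: (x + 142.6)² + (y + 38.5)² = 141.55²; (x + 99.5)² + (y − 36.9)² = 82.27²; (x − 42.9)² + (y − 155.5)² = 141.08².
Subtracting pairs of circle equations eliminates x²+y² and gives linear equations (the radical axes):
86.2 x + 150.8 y = 2712.90
371.0 x + 388.0 y = 4336.49
Solving the 2×2 system: x ≈ -17.7, y ≈ 28.1 km.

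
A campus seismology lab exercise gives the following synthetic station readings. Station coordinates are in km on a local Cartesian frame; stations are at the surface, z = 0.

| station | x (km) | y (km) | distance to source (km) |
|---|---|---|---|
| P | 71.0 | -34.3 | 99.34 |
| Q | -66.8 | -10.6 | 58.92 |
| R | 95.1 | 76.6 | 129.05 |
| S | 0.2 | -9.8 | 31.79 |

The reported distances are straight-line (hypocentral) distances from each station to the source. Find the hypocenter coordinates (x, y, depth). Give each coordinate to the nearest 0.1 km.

Each station gives a sphere (x−x_i)² + (y−y_i)² + z² = d_i² (stations at z=0).
Subtracting the P sphere from Q and R: z² cancels, leaving linear equations in x and y:
-275.6 x + 47.4 y = 4753.98
48.2 x + 221.8 y = 1908.61
Solving: x ≈ -15.201, y ≈ 11.909 km (keep extra digits for the depth step; rounded: -15.2, 11.9).
Then from the P sphere: z² = 99.34² − (x − 71.0)² − (y + 34.3)² with x = -15.201, y = 11.909, so z ≈ 17.394 ≈ 17.4 km.

(-15.2, 11.9, 17.4)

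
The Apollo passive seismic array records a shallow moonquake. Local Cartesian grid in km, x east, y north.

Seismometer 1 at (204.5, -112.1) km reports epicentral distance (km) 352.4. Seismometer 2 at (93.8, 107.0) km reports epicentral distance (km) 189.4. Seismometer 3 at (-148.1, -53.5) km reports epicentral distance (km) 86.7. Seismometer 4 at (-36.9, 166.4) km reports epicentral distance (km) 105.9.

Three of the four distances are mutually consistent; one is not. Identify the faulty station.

Solve using three stations at a time. Using Seismometer 1, Seismometer 2, Seismometer 4 (subtract circle equations pairwise → linear system) gives (x, y) ≈ (-93.2, 76.5).
Distances from that point to each station vs reported:
  Seismometer 1: calculated 352.4 vs reported 352.4 → residual 0.0 km
  Seismometer 2: calculated 189.5 vs reported 189.4 → residual 0.1 km
  Seismometer 3: calculated 141.1 vs reported 86.7 → residual 54.4 km
  Seismometer 4: calculated 106.1 vs reported 105.9 → residual 0.2 km
Seismometer 1, Seismometer 2, Seismometer 4 are mutually consistent (residuals ≈ 0); Seismometer 3 is off by 54.4 km.

Seismometer 3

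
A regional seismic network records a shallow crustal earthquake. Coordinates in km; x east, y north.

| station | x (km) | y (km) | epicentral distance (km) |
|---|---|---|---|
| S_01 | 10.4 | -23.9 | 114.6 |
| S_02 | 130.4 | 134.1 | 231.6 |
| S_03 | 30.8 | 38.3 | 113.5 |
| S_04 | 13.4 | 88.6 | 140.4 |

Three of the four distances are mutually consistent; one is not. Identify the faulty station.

Solve using three stations at a time. Using S_01, S_02, S_03 (subtract circle equations pairwise → linear system) gives (x, y) ≈ (-82.5, 43.0).
Distances from that point to each station vs reported:
  S_01: calculated 114.5 vs reported 114.6 → residual 0.1 km
  S_02: calculated 231.5 vs reported 231.6 → residual 0.1 km
  S_03: calculated 113.4 vs reported 113.5 → residual 0.1 km
  S_04: calculated 106.2 vs reported 140.4 → residual 34.2 km
S_01, S_02, S_03 are mutually consistent (residuals ≈ 0); S_04 is off by 34.2 km.

S_04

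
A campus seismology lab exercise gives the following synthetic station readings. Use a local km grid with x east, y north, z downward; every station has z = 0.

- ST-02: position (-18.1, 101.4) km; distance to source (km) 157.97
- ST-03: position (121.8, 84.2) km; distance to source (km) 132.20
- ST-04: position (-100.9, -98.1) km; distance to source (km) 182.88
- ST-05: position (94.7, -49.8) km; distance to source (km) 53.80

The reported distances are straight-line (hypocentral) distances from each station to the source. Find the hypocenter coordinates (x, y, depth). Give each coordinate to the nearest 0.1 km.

Each station gives a sphere (x−x_i)² + (y−y_i)² + z² = d_i² (stations at z=0).
Subtracting the ST-02 sphere from ST-03 and ST-04: z² cancels, leaving linear equations in x and y:
279.8 x − 34.4 y = 18792.99
-165.6 x − 399.0 y = 704.28
Solving: x ≈ 63.698, y ≈ -28.202 km (keep extra digits for the depth step; rounded: 63.7, -28.2).
Then from the ST-02 sphere: z² = 157.97² − (x + 18.1)² − (y − 101.4)² with x = 63.698, y = -28.202, so z ≈ 38.301 ≈ 38.3 km.
Check against ST-05 (with the unrounded solution): distance 53.80 ≈ 53.80 km. ✓

x ≈ 63.7 km, y ≈ -28.2 km, depth ≈ 38.3 km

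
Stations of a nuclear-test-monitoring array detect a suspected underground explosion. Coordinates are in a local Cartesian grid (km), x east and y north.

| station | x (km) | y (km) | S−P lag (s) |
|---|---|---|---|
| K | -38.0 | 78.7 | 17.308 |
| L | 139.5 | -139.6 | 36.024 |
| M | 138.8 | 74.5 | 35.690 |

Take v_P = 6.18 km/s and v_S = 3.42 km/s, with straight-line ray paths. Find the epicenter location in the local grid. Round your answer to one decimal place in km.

Distance from S−P lag: d = Δt · v_P v_S / (v_P − v_S) = Δt · (6.18·3.42)/(6.18−3.42) ≈ 7.6578·Δt.
So d_K = 132.54, d_L = 275.87, d_M = 273.31 km.
Circle about each station: (x + 38.0)² + (y − 78.7)² = 132.54²; (x − 139.5)² + (y + 139.6)² = 275.87²; (x − 138.8)² + (y − 74.5)² = 273.31².
Subtracting the K equation from the L and M equations removes the quadratic terms:
355.0 x − 436.6 y = -27226.69
353.6 x − 8.4 y = -39953.50
Solving the 2×2 system: x ≈ -113.7, y ≈ -30.1 km.

-113.7 km east, -30.1 km north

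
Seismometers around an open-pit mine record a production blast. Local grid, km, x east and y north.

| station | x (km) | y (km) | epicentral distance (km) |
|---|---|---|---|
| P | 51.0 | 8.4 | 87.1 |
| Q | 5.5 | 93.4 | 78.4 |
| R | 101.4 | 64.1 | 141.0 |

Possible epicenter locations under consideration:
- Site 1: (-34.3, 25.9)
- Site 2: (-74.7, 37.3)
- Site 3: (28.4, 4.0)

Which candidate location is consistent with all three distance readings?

Site 1

For each candidate, compare |candidate − station| to the reported distance:
Site 1: residuals P 0.0, Q 0.0, R 0.0 → max 0.0 km
Site 2: residuals P 41.9, Q 19.5, R 37.1 → max 41.9 km
Site 3: residuals P 64.1, Q 13.9, R 46.4 → max 64.1 km
Only Site 1 has all residuals ≈ 0.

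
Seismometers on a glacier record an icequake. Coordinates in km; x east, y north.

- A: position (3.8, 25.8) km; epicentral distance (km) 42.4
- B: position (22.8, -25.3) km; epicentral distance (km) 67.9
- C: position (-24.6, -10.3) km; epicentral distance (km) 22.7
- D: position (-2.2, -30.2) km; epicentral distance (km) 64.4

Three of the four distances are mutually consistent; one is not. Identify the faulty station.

Solve using three stations at a time. Using A, B, C (subtract circle equations pairwise → linear system) gives (x, y) ≈ (-35.4, 9.7).
Distances from that point to each station vs reported:
  A: calculated 42.4 vs reported 42.4 → residual 0.0 km
  B: calculated 67.9 vs reported 67.9 → residual 0.0 km
  C: calculated 22.7 vs reported 22.7 → residual 0.0 km
  D: calculated 51.9 vs reported 64.4 → residual 12.5 km
A, B, C are mutually consistent (residuals ≈ 0); D is off by 12.5 km.

D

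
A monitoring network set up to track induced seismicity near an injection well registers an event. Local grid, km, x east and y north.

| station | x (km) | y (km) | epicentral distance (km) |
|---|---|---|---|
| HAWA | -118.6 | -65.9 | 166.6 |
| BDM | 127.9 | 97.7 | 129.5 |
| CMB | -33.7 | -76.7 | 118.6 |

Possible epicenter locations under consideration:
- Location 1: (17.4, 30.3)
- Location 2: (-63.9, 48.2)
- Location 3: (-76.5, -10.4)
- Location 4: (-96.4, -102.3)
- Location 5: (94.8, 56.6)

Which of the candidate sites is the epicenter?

For each candidate, compare |candidate − station| to the reported distance:
Location 1: residuals HAWA 0.0, BDM 0.1, CMB 0.0 → max 0.1 km
Location 2: residuals HAWA 40.1, BDM 68.6, CMB 9.9 → max 68.6 km
Location 3: residuals HAWA 96.9, BDM 101.7, CMB 39.7 → max 101.7 km
Location 4: residuals HAWA 124.0, BDM 171.0, CMB 50.9 → max 171.0 km
Location 5: residuals HAWA 79.5, BDM 76.7, CMB 66.6 → max 79.5 km
Only Location 1 has all residuals ≈ 0.

Location 1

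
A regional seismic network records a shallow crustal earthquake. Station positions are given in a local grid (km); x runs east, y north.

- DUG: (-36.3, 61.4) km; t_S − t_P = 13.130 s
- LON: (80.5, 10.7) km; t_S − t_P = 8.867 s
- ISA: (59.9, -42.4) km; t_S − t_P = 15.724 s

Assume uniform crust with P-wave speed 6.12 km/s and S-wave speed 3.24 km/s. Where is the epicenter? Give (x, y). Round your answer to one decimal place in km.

(54.0, 65.7)

Distance from S−P lag: d = Δt · v_P v_S / (v_P − v_S) = Δt · (6.12·3.24)/(6.12−3.24) ≈ 6.8850·Δt.
So d_DUG = 90.40, d_LON = 61.05, d_ISA = 108.26 km.
Circle about each station: (x + 36.3)² + (y − 61.4)² = 90.40²; (x − 80.5)² + (y − 10.7)² = 61.05²; (x − 59.9)² + (y + 42.4)² = 108.26².
Subtracting pairs of circle equations eliminates x²+y² and gives linear equations (the radical axes):
233.6 x − 101.4 y = 5952.15
192.4 x − 207.6 y = -3249.95
Solving the 2×2 system: x ≈ 54.0, y ≈ 65.7 km.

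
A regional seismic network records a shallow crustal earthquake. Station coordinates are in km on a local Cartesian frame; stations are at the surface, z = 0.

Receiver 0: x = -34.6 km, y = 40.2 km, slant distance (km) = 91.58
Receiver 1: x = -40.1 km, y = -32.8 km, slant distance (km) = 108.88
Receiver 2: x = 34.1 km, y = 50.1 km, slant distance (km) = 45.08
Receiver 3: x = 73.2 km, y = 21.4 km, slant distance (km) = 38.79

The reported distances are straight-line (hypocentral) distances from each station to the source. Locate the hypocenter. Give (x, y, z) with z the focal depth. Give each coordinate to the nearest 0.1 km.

x ≈ 49.5 km, y ≈ 20.9 km, depth ≈ 30.7 km

Each station gives a sphere (x−x_i)² + (y−y_i)² + z² = d_i² (stations at z=0).
Subtracting the Receiver 0 sphere from Receiver 1 and Receiver 2: z² cancels, leaving linear equations in x and y:
-11.0 x − 146.0 y = -3597.31
137.4 x + 19.8 y = 7214.31
Solving: x ≈ 49.493, y ≈ 20.910 km (keep extra digits for the depth step; rounded: 49.5, 20.9).
Then from the Receiver 0 sphere: z² = 91.58² − (x + 34.6)² − (y − 40.2)² with x = 49.493, y = 20.910, so z ≈ 30.711 ≈ 30.7 km.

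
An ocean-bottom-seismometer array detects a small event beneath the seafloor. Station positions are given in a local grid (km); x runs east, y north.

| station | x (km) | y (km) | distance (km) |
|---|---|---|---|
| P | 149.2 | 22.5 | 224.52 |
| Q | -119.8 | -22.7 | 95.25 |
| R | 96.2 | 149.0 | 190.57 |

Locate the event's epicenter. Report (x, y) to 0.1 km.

Circle about each station: (x − 149.2)² + (y − 22.5)² = 224.52²; (x + 119.8)² + (y + 22.7)² = 95.25²; (x − 96.2)² + (y − 149.0)² = 190.57².
Subtracting the P equation from the Q and R equations removes the quadratic terms:
-538.0 x − 90.4 y = 33437.11
-106.0 x + 253.0 y = 22780.86
Solving the 2×2 system: x ≈ -72.2, y ≈ 59.8 km.
Check against P (with the unrounded x, y): √((x − 149.2)²+(y − 22.5)²) = 224.52 ≈ 224.52 km. ✓

-72.2 km east, 59.8 km north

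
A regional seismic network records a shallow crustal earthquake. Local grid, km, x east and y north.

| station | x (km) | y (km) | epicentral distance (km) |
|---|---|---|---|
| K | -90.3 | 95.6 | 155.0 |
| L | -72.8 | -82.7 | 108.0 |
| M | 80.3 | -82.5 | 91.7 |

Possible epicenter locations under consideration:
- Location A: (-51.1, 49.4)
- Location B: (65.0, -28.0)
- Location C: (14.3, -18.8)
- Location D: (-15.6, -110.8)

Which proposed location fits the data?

Location C

For each candidate, compare |candidate − station| to the reported distance:
Location A: residuals K 94.4, L 25.9, M 94.5 → max 94.5 km
Location B: residuals K 43.5, L 40.3, M 35.1 → max 43.5 km
Location C: residuals K 0.0, L 0.0, M 0.0 → max 0.0 km
Location D: residuals K 64.5, L 44.3, M 8.3 → max 64.5 km
Only Location C has all residuals ≈ 0.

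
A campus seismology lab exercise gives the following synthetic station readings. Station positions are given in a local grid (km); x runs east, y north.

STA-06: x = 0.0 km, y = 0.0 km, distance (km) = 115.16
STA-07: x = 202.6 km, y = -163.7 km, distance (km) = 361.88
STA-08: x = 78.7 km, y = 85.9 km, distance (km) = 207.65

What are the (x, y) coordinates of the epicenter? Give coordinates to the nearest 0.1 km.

x ≈ -114.7 km, y ≈ 10.3 km

Circle about each station: x² + y² = 115.16²; (x − 202.6)² + (y + 163.7)² = 361.88²; (x − 78.7)² + (y − 85.9)² = 207.65².
Subtracting the STA-06 equation from the STA-07 and STA-08 equations removes the quadratic terms:
405.2 x − 327.4 y = -49850.86
157.4 x + 171.8 y = -16284.20
Solving the 2×2 system: x ≈ -114.7, y ≈ 10.3 km.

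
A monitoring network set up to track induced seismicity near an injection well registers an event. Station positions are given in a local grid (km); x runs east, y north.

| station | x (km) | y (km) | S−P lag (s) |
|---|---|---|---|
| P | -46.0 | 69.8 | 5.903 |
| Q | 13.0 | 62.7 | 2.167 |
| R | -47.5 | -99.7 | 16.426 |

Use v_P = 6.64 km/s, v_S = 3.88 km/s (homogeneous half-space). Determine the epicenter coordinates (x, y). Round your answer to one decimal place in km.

Distance from S−P lag: d = Δt · v_P v_S / (v_P − v_S) = Δt · (6.64·3.88)/(6.64−3.88) ≈ 9.3345·Δt.
So d_P = 55.10, d_Q = 20.23, d_R = 153.33 km.
Circle about each station: (x + 46.0)² + (y − 69.8)² = 55.10²; (x − 13.0)² + (y − 62.7)² = 20.23²; (x + 47.5)² + (y + 99.7)² = 153.33².
Subtracting the P equation from the Q and R equations removes the quadratic terms:
118.0 x − 14.2 y = -260.99
-3.0 x − 339.0 y = -15265.78
Solving the 2×2 system: x ≈ 3.2, y ≈ 45.0 km.
Check against P (with the unrounded x, y): √((x + 46.0)²+(y − 69.8)²) = 55.10 ≈ 55.10 km. ✓

(3.2, 45.0)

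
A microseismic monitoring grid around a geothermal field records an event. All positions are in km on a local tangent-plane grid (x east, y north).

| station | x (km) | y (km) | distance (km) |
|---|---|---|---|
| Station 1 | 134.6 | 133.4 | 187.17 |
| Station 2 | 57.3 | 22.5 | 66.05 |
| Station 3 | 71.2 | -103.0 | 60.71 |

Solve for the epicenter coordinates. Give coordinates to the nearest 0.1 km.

Circle about each station: (x − 134.6)² + (y − 133.4)² = 187.17²; (x − 57.3)² + (y − 22.5)² = 66.05²; (x − 71.2)² + (y + 103.0)² = 60.71².
Subtracting pairs of circle equations eliminates x²+y² and gives linear equations (the radical axes):
-154.6 x − 221.8 y = -1453.17
-126.8 x − 472.8 y = 11112.62
Solving the 2×2 system: x ≈ 70.1, y ≈ -42.3 km.

x ≈ 70.1 km, y ≈ -42.3 km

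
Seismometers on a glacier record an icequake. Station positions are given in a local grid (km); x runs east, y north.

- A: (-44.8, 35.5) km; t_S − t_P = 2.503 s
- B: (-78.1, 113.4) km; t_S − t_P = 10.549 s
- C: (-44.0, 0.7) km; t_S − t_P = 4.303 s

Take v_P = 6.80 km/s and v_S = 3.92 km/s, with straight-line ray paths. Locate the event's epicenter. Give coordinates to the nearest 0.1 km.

Distance from S−P lag: d = Δt · v_P v_S / (v_P − v_S) = Δt · (6.80·3.92)/(6.80−3.92) ≈ 9.2556·Δt.
So d_A = 23.17, d_B = 97.64, d_C = 39.83 km.
Circle about each station: (x + 44.8)² + (y − 35.5)² = 23.17²; (x + 78.1)² + (y − 113.4)² = 97.64²; (x + 44.0)² + (y − 0.7)² = 39.83².
Subtracting pairs of circle equations eliminates x²+y² and gives linear equations (the radical axes):
-66.6 x + 155.8 y = 6695.16
1.6 x − 69.6 y = -2380.38
Solving the 2×2 system: x ≈ -21.7, y ≈ 33.7 km.
Check against A (with the unrounded x, y): √((x + 44.8)²+(y − 35.5)²) = 23.18 ≈ 23.17 km. ✓

-21.7 km east, 33.7 km north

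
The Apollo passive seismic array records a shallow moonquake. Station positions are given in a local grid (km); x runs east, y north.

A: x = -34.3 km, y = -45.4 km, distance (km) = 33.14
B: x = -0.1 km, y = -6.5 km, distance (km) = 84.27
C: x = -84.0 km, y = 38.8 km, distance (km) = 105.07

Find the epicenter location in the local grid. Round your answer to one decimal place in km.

Circle about each station: (x + 34.3)² + (y + 45.4)² = 33.14²; (x + 0.1)² + (y + 6.5)² = 84.27²; (x + 84.0)² + (y − 38.8)² = 105.07².
Subtracting the A equation from the B and C equations removes the quadratic terms:
68.4 x + 77.8 y = -9198.56
-99.4 x + 168.4 y = -4617.66
Solving the 2×2 system: x ≈ -61.8, y ≈ -63.9 km.

-61.8 km east, -63.9 km north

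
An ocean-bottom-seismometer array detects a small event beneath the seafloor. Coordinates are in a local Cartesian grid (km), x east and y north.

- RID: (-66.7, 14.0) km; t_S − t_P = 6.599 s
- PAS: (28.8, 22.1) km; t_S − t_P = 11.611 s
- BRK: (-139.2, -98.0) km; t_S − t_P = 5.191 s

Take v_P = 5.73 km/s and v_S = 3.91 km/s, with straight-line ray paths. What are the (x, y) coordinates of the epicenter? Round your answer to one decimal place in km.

(-84.3, -65.3)

Distance from S−P lag: d = Δt · v_P v_S / (v_P − v_S) = Δt · (5.73·3.91)/(5.73−3.91) ≈ 12.3101·Δt.
So d_RID = 81.23, d_PAS = 142.93, d_BRK = 63.90 km.
Circle about each station: (x + 66.7)² + (y − 14.0)² = 81.23²; (x − 28.8)² + (y − 22.1)² = 142.93²; (x + 139.2)² + (y + 98.0)² = 63.90².
Subtracting pairs of circle equations eliminates x²+y² and gives linear equations (the radical axes):
191.0 x + 16.2 y = -17157.71
-145.0 x − 224.0 y = 26850.85
Solving the 2×2 system: x ≈ -84.3, y ≈ -65.3 km.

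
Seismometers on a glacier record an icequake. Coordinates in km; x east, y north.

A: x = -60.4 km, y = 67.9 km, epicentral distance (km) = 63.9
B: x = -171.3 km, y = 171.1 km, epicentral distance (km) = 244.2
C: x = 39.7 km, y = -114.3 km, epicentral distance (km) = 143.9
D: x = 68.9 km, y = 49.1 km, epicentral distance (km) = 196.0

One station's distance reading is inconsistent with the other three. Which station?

Solve using three stations at a time. Using B, C, D (subtract circle equations pairwise → linear system) gives (x, y) ≈ (-93.6, -60.4).
Distances from that point to each station vs reported:
  A: calculated 132.5 vs reported 63.9 → residual 68.6 km
  B: calculated 244.1 vs reported 244.2 → residual 0.1 km
  C: calculated 143.8 vs reported 143.9 → residual 0.1 km
  D: calculated 195.9 vs reported 196.0 → residual 0.1 km
B, C, D are mutually consistent (residuals ≈ 0); A is off by 68.6 km.

A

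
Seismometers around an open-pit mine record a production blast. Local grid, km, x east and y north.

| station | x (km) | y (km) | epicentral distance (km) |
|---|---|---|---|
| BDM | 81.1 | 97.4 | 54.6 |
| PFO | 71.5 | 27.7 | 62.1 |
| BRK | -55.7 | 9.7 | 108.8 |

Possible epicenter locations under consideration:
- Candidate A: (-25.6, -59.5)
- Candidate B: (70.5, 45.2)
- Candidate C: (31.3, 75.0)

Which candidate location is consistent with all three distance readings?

Candidate C

For each candidate, compare |candidate − station| to the reported distance:
Candidate A: residuals BDM 135.1, PFO 68.4, BRK 33.3 → max 135.1 km
Candidate B: residuals BDM 1.3, PFO 44.6, BRK 22.3 → max 44.6 km
Candidate C: residuals BDM 0.0, PFO 0.0, BRK 0.0 → max 0.0 km
Only Candidate C has all residuals ≈ 0.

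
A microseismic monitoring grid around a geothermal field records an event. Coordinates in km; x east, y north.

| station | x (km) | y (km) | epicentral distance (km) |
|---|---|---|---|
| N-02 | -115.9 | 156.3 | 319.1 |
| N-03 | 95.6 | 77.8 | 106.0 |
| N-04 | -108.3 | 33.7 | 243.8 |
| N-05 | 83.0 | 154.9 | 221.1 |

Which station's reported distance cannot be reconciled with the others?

Solve using three stations at a time. Using N-02, N-04, N-05 (subtract circle equations pairwise → linear system) gives (x, y) ≈ (115.1, -63.8).
Distances from that point to each station vs reported:
  N-02: calculated 319.0 vs reported 319.1 → residual 0.1 km
  N-03: calculated 142.9 vs reported 106.0 → residual 36.9 km
  N-04: calculated 243.7 vs reported 243.8 → residual 0.1 km
  N-05: calculated 221.0 vs reported 221.1 → residual 0.1 km
N-02, N-04, N-05 are mutually consistent (residuals ≈ 0); N-03 is off by 36.9 km.

N-03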